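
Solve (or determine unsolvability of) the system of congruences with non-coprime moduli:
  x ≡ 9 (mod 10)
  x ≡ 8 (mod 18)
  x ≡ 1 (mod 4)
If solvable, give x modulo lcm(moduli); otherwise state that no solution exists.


Moduli 10, 18, 4 are not pairwise coprime, so CRT works modulo lcm(m_i) when all pairwise compatibility conditions hold.
Pairwise compatibility: gcd(m_i, m_j) must divide a_i - a_j for every pair.
Merge one congruence at a time:
  Start: x ≡ 9 (mod 10).
  Combine with x ≡ 8 (mod 18): gcd(10, 18) = 2, and 8 - 9 = -1 is NOT divisible by 2.
    ⇒ system is inconsistent (no integer solution).

No solution (the system is inconsistent).


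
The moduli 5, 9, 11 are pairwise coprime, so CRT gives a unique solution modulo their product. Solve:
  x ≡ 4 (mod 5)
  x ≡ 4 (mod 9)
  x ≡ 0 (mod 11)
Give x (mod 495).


Moduli 5, 9, 11 are pairwise coprime; by CRT there is a unique solution modulo M = 5 · 9 · 11 = 495.
Solve pairwise, accumulating the modulus:
  Start with x ≡ 4 (mod 5).
  Combine with x ≡ 4 (mod 9): since gcd(5, 9) = 1, we get a unique residue mod 45.
    Write x = 4 + 5·t and substitute into x ≡ 4 (mod 9): 5·t ≡ 4 − 4 = 0 (mod 9).
    The inverse of 5 mod 9 is 2 (since 5·2 = 10 = 1·9 + 1), so t ≡ 2·0 = 0 ≡ 0 (mod 9).
    Then x = 4 + 5·0 = 4, valid modulo lcm(5, 9) = 45: x ≡ 4 (mod 45).
  Combine with x ≡ 0 (mod 11): since gcd(45, 11) = 1, we get a unique residue mod 495.
    Write x = 4 + 45·t and substitute into x ≡ 0 (mod 11): 45·t ≡ 0 − 4 = -4 (mod 11).
    Reduce coefficients mod 11: 1·t ≡ 7 (mod 11).
    So t ≡ 7 (mod 11).
    Then x = 4 + 45·7 = 319, valid modulo lcm(45, 11) = 495: x ≡ 319 (mod 495).
Verify: 319 mod 5 = 4 ✓, 319 mod 9 = 4 ✓, 319 mod 11 = 0 ✓.

x ≡ 319 (mod 495).


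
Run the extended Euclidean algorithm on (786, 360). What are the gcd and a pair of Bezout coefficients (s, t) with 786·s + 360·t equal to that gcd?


Euclidean algorithm on (786, 360) — divide until remainder is 0:
  786 = 2 · 360 + 66
  360 = 5 · 66 + 30
  66 = 2 · 30 + 6
  30 = 5 · 6 + 0
gcd(786, 360) = 6.
Track Bezout coefficients alongside the remainders: start with r₀ = 786 = a·1 + b·0 (s = 1, t = 0) and r₁ = 360 = a·0 + b·1 (s = 0, t = 1); each new remainder r_{k+1} = r_{k-1} − q_k·r_k inherits s_{k+1} = s_{k-1} − q_k·s_k, t_{k+1} = t_{k-1} − q_k·t_k, so r_k = a·s_k + b·t_k at every step:
  q = 2: r = 66, s = 1 − 2·0 = 1, t = 0 − 2·1 = -2  (check: 786·1 + 360·(-2) = 66)
  q = 5: r = 30, s = 0 − 5·1 = -5, t = 1 − 5·(-2) = 11  (check: 786·(-5) + 360·11 = 30)
  q = 2: r = 6, s = 1 − 2·(-5) = 11, t = -2 − 2·11 = -24  (check: 786·11 + 360·(-24) = 6)
The row with r = 6 (the gcd) gives the Bezout coefficients s = 11, t = -24.
Result: 786 · (11) + 360 · (-24) = 6.

gcd(786, 360) = 6; s = 11, t = -24 (check: 786·11 + 360·(-24) = 6).


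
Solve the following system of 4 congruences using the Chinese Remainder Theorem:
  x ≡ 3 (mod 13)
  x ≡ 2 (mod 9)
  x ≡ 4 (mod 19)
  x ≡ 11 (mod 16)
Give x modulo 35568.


Product of moduli M = 13 · 9 · 19 · 16 = 35568.
Merge one congruence at a time:
  Start: x ≡ 3 (mod 13).
  Combine with x ≡ 2 (mod 9); new modulus lcm = 117.
    Write x = 3 + 13·t and substitute into x ≡ 2 (mod 9): 13·t ≡ 2 − 3 = -1 (mod 9).
    Reduce coefficients mod 9: 4·t ≡ 8 (mod 9).
    The inverse of 4 mod 9 is 7 (since 4·7 = 28 = 3·9 + 1), so t ≡ 7·8 = 56 ≡ 2 (mod 9).
    Then x = 3 + 13·2 = 29, valid modulo lcm(13, 9) = 117: x ≡ 29 (mod 117).
  Combine with x ≡ 4 (mod 19); new modulus lcm = 2223.
    Write x = 29 + 117·t and substitute into x ≡ 4 (mod 19): 117·t ≡ 4 − 29 = -25 (mod 19).
    Reduce coefficients mod 19: 3·t ≡ 13 (mod 19).
    The inverse of 3 mod 19 is 13 (since 3·13 = 39 = 2·19 + 1), so t ≡ 13·13 = 169 ≡ 17 (mod 19).
    Then x = 29 + 117·17 = 2018, valid modulo lcm(117, 19) = 2223: x ≡ 2018 (mod 2223).
  Combine with x ≡ 11 (mod 16); new modulus lcm = 35568.
    Write x = 2018 + 2223·t and substitute into x ≡ 11 (mod 16): 2223·t ≡ 11 − 2018 = -2007 (mod 16).
    Reduce coefficients mod 16: 15·t ≡ 9 (mod 16).
    The inverse of 15 mod 16 is 15 (since 15·15 = 225 = 14·16 + 1), so t ≡ 15·9 = 135 ≡ 7 (mod 16).
    Then x = 2018 + 2223·7 = 17579, valid modulo lcm(2223, 16) = 35568: x ≡ 17579 (mod 35568).
Verify against each original: 17579 mod 13 = 3, 17579 mod 9 = 2, 17579 mod 19 = 4, 17579 mod 16 = 11.

x ≡ 17579 (mod 35568).


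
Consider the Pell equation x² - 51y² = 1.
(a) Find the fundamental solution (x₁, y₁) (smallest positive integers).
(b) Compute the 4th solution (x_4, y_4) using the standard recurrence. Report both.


Step 1: Find the fundamental solution (x₁, y₁) of x² - 51y² = 1.
  Expand √51 as a continued fraction. a₀ = ⌊√51⌋ = 7; iterate m_{k+1} = d_k·a_k − m_k, d_{k+1} = (51 − m_{k+1}²)/d_k, a_{k+1} = ⌊(a₀ + m_{k+1})/d_{k+1}⌋ (starting m₀ = 0, d₀ = 1), with convergents p_k = a_k·p_{k-1} + p_{k-2}, q_k = a_k·q_{k-1} + q_{k-2} (p₋₁ = 1, q₋₁ = 0):
  k = 0: a₀ = 7; p₀/q₀ = 7/1; p₀² − 51·q₀² = 49 − 51 = -2.
  k = 1: m = 7, d = 2, a = ⌊(7 + 7)/2⌋ = 7; p/q = (7·7 + 1)/(7·1 + 0) = 50/7; p² − 51·q² = 2500 − 2499 = 1.
  The first convergent with p² − 51·q² = 1 gives the fundamental solution (x₁, y₁) = (50, 7).
Step 2: Apply the recurrence (x_{n+1}, y_{n+1}) = (x₁x_n + 51y₁y_n, x₁y_n + y₁x_n) repeatedly.
  From (x_1, y_1) = (50, 7): x_2 = 50·50 + 51·7·7 = 4999; y_2 = 50·7 + 7·50 = 700.
  From (x_2, y_2) = (4999, 700): x_3 = 50·4999 + 51·7·700 = 499850; y_3 = 50·700 + 7·4999 = 69993.
  From (x_3, y_3) = (499850, 69993): x_4 = 50·499850 + 51·7·69993 = 49980001; y_4 = 50·69993 + 7·499850 = 6998600.
Step 3: Verify x_4² - 51·y_4² = 2498000499960001 - 2498000499960000 = 1 (should be 1). ✓

(x_1, y_1) = (50, 7); (x_4, y_4) = (49980001, 6998600).


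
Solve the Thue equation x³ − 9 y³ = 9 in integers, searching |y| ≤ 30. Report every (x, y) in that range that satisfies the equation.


The equation is x³ - 9y³ = 9. For fixed y, x³ = 9·y³ + 9, so a solution requires the RHS to be a perfect cube.
Strategy: iterate y from -30 to 30, compute RHS = 9·y³ + 9, and check whether it is a (positive or negative) perfect cube.
Check small values of y:
  y = 0: RHS = 9 is not a perfect cube.
  y = 1: RHS = 18 is not a perfect cube.
  y = -1: RHS = 0 = (0)³ ⇒ x = 0 works.
  y = 2: RHS = 81 is not a perfect cube.
  y = -2: RHS = -63 is not a perfect cube.
  y = 3: RHS = 252 is not a perfect cube.
  y = -3: RHS = -234 is not a perfect cube.
Continuing the search up to |y| = 30 finds no further solutions beyond those listed.
Collected solutions: (0, -1).

Solutions (with |y| ≤ 30): (0, -1).


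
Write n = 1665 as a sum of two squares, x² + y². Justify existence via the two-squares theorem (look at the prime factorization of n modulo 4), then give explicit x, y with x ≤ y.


Step 1: Factor n = 1665 = 3^2 · 5 · 37.
Step 2: Check the mod-4 condition on each prime factor: 3 ≡ 3 (mod 4), exponent 2 (must be even); 5 ≡ 1 (mod 4), exponent 1; 37 ≡ 1 (mod 4), exponent 1.
All primes ≡ 3 (mod 4) appear to even exponent (or don't appear), so by the two-squares theorem n IS expressible as a sum of two squares.
Step 3: Build a representation. Group n = k² · m with k = 3 and m = 5 · 37 = 185 (a product of primes ≡ 1 (mod 4)); a representation of m scales to one of n via (k·x)² + (k·y)² = k²(x² + y²). Each prime p ≡ 1 (mod 4) is itself a sum of two squares; find a² by testing p − a² for a perfect square:
  5: 5 − 1² = 4 = 2² ⇒ 5 = 1² + 2².
  37: 37 − 1² = 36 = 6² ⇒ 37 = 1² + 6².
  Combine using the Brahmagupta–Fibonacci identity (a² + b²)(c² + d²) = (ac − bd)² + (ad + bc)² = (ac + bd)² + (ad − bc)²:
  5 · 37 = 185: from (1² + 2²)(1² + 6²), take (1·1 − 2·6, 1·6 + 2·1) = (1 − 12, 6 + 2) = (-11, 8); dropping signs (only squares matter) gives (11, 8); check 11² + 8² = 121 + 64 = 185 ✓.
  Scale by k = 3: (3·11, 3·8) = (33, 24).
Step 4: Order so x ≤ y and verify: 24² + 33² = 576 + 1089 = 1665 = n. ✓

n = 1665 = 24² + 33² (one valid representation with x ≤ y).


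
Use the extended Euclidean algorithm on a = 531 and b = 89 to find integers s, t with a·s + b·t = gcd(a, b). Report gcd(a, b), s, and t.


Euclidean algorithm on (531, 89) — divide until remainder is 0:
  531 = 5 · 89 + 86
  89 = 1 · 86 + 3
  86 = 28 · 3 + 2
  3 = 1 · 2 + 1
  2 = 2 · 1 + 0
gcd(531, 89) = 1.
Track Bezout coefficients alongside the remainders: start with r₀ = 531 = a·1 + b·0 (s = 1, t = 0) and r₁ = 89 = a·0 + b·1 (s = 0, t = 1); each new remainder r_{k+1} = r_{k-1} − q_k·r_k inherits s_{k+1} = s_{k-1} − q_k·s_k, t_{k+1} = t_{k-1} − q_k·t_k, so r_k = a·s_k + b·t_k at every step:
  q = 5: r = 86, s = 1 − 5·0 = 1, t = 0 − 5·1 = -5  (check: 531·1 + 89·(-5) = 86)
  q = 1: r = 3, s = 0 − 1·1 = -1, t = 1 − 1·(-5) = 6  (check: 531·(-1) + 89·6 = 3)
  q = 28: r = 2, s = 1 − 28·(-1) = 29, t = -5 − 28·6 = -173  (check: 531·29 + 89·(-173) = 2)
  q = 1: r = 1, s = -1 − 1·29 = -30, t = 6 − 1·(-173) = 179  (check: 531·(-30) + 89·179 = 1)
The row with r = 1 (the gcd) gives the Bezout coefficients s = -30, t = 179.
Result: 531 · (-30) + 89 · (179) = 1.

gcd(531, 89) = 1; s = -30, t = 179 (check: 531·(-30) + 89·179 = 1).


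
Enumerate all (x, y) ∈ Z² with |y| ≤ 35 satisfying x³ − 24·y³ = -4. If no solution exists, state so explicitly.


The equation is x³ - 24y³ = -4. For fixed y, x³ = 24·y³ − 4, so a solution requires the RHS to be a perfect cube.
Strategy: iterate y from -35 to 35, compute RHS = 24·y³ − 4, and check whether it is a (positive or negative) perfect cube.
Check small values of y:
  y = 0: RHS = -4 is not a perfect cube.
  y = 1: RHS = 20 is not a perfect cube.
  y = -1: RHS = -28 is not a perfect cube.
  y = 2: RHS = 188 is not a perfect cube.
  y = -2: RHS = -196 is not a perfect cube.
  y = 3: RHS = 644 is not a perfect cube.
  y = -3: RHS = -652 is not a perfect cube.
Continuing the search up to |y| = 35 finds no solutions either.
No (x, y) in the scanned range satisfies the equation.

No integer solutions with |y| ≤ 35.


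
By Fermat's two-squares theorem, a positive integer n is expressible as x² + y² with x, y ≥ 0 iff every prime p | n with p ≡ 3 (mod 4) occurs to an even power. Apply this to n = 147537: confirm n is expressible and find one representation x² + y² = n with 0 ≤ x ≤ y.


Step 1: Factor n = 147537 = 3^2 · 13^2 · 97.
Step 2: Check the mod-4 condition on each prime factor: 3 ≡ 3 (mod 4), exponent 2 (must be even); 13 ≡ 1 (mod 4), exponent 2; 97 ≡ 1 (mod 4), exponent 1.
All primes ≡ 3 (mod 4) appear to even exponent (or don't appear), so by the two-squares theorem n IS expressible as a sum of two squares.
Step 3: Build a representation. Group n = k² · m with k = 3 and m = 13 · 13 · 97 = 16393 (a product of primes ≡ 1 (mod 4)); a representation of m scales to one of n via (k·x)² + (k·y)² = k²(x² + y²). Each prime p ≡ 1 (mod 4) is itself a sum of two squares; find a² by testing p − a² for a perfect square:
  13: 13 − 1² = 12, 13 − 2² = 9 = 3² ⇒ 13 = 2² + 3².
  97: 97 − 1² = 96, 97 − 2² = 93, 97 − 3² = 88, 97 − 4² = 81 = 9² ⇒ 97 = 4² + 9².
  Combine using the Brahmagupta–Fibonacci identity (a² + b²)(c² + d²) = (ac − bd)² + (ad + bc)² = (ac + bd)² + (ad − bc)²:
  13 · 13 = 169: from (2² + 3²)(2² + 3²), take (2·2 − 3·3, 2·3 + 3·2) = (4 − 9, 6 + 6) = (-5, 12); dropping signs (only squares matter) gives (5, 12); check 5² + 12² = 25 + 144 = 169 ✓.
  169 · 97 = 16393: from (5² + 12²)(4² + 9²), take (5·4 − 12·9, 5·9 + 12·4) = (20 − 108, 45 + 48) = (-88, 93); dropping signs (only squares matter) gives (88, 93); check 88² + 93² = 7744 + 8649 = 16393 ✓.
  Scale by k = 3: (3·88, 3·93) = (264, 279).
Step 4: Order so x ≤ y and verify: 264² + 279² = 69696 + 77841 = 147537 = n. ✓

n = 147537 = 264² + 279² (one valid representation with x ≤ y).


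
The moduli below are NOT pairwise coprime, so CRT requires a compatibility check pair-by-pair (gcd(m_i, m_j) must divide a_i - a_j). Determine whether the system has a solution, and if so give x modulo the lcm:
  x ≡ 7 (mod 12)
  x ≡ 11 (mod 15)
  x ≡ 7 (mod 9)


Moduli 12, 15, 9 are not pairwise coprime, so CRT works modulo lcm(m_i) when all pairwise compatibility conditions hold.
Pairwise compatibility: gcd(m_i, m_j) must divide a_i - a_j for every pair.
Merge one congruence at a time:
  Start: x ≡ 7 (mod 12).
  Combine with x ≡ 11 (mod 15): gcd(12, 15) = 3, and 11 - 7 = 4 is NOT divisible by 3.
    ⇒ system is inconsistent (no integer solution).

No solution (the system is inconsistent).


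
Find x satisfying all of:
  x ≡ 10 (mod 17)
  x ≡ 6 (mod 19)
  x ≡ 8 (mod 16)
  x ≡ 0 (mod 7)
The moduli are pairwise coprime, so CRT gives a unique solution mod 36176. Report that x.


Product of moduli M = 17 · 19 · 16 · 7 = 36176.
Merge one congruence at a time:
  Start: x ≡ 10 (mod 17).
  Combine with x ≡ 6 (mod 19); new modulus lcm = 323.
    Write x = 10 + 17·t and substitute into x ≡ 6 (mod 19): 17·t ≡ 6 − 10 = -4 (mod 19).
    Reduce coefficients mod 19: 17·t ≡ 15 (mod 19).
    The inverse of 17 mod 19 is 9 (since 17·9 = 153 = 8·19 + 1), so t ≡ 9·15 = 135 ≡ 2 (mod 19).
    Then x = 10 + 17·2 = 44, valid modulo lcm(17, 19) = 323: x ≡ 44 (mod 323).
  Combine with x ≡ 8 (mod 16); new modulus lcm = 5168.
    Write x = 44 + 323·t and substitute into x ≡ 8 (mod 16): 323·t ≡ 8 − 44 = -36 (mod 16).
    Reduce coefficients mod 16: 3·t ≡ 12 (mod 16).
    The inverse of 3 mod 16 is 11 (since 3·11 = 33 = 2·16 + 1), so t ≡ 11·12 = 132 ≡ 4 (mod 16).
    Then x = 44 + 323·4 = 1336, valid modulo lcm(323, 16) = 5168: x ≡ 1336 (mod 5168).
  Combine with x ≡ 0 (mod 7); new modulus lcm = 36176.
    Write x = 1336 + 5168·t and substitute into x ≡ 0 (mod 7): 5168·t ≡ 0 − 1336 = -1336 (mod 7).
    Reduce coefficients mod 7: 2·t ≡ 1 (mod 7).
    The inverse of 2 mod 7 is 4 (since 2·4 = 8 = 1·7 + 1), so t ≡ 4·1 = 4 ≡ 4 (mod 7).
    Then x = 1336 + 5168·4 = 22008, valid modulo lcm(5168, 7) = 36176: x ≡ 22008 (mod 36176).
Verify against each original: 22008 mod 17 = 10, 22008 mod 19 = 6, 22008 mod 16 = 8, 22008 mod 7 = 0.

x ≡ 22008 (mod 36176).


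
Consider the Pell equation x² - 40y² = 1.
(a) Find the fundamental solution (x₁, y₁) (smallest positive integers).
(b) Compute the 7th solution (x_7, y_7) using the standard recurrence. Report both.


Step 1: Find the fundamental solution (x₁, y₁) of x² - 40y² = 1.
  Expand √40 as a continued fraction. a₀ = ⌊√40⌋ = 6; iterate m_{k+1} = d_k·a_k − m_k, d_{k+1} = (40 − m_{k+1}²)/d_k, a_{k+1} = ⌊(a₀ + m_{k+1})/d_{k+1}⌋ (starting m₀ = 0, d₀ = 1), with convergents p_k = a_k·p_{k-1} + p_{k-2}, q_k = a_k·q_{k-1} + q_{k-2} (p₋₁ = 1, q₋₁ = 0):
  k = 0: a₀ = 6; p₀/q₀ = 6/1; p₀² − 40·q₀² = 36 − 40 = -4.
  k = 1: m = 6, d = 4, a = ⌊(6 + 6)/4⌋ = 3; p/q = (3·6 + 1)/(3·1 + 0) = 19/3; p² − 40·q² = 361 − 360 = 1.
  The first convergent with p² − 40·q² = 1 gives the fundamental solution (x₁, y₁) = (19, 3).
Step 2: Apply the recurrence (x_{n+1}, y_{n+1}) = (x₁x_n + 40y₁y_n, x₁y_n + y₁x_n) repeatedly.
  From (x_1, y_1) = (19, 3): x_2 = 19·19 + 40·3·3 = 721; y_2 = 19·3 + 3·19 = 114.
  From (x_2, y_2) = (721, 114): x_3 = 19·721 + 40·3·114 = 27379; y_3 = 19·114 + 3·721 = 4329.
  From (x_3, y_3) = (27379, 4329): x_4 = 19·27379 + 40·3·4329 = 1039681; y_4 = 19·4329 + 3·27379 = 164388.
  From (x_4, y_4) = (1039681, 164388): x_5 = 19·1039681 + 40·3·164388 = 39480499; y_5 = 19·164388 + 3·1039681 = 6242415.
  From (x_5, y_5) = (39480499, 6242415): x_6 = 19·39480499 + 40·3·6242415 = 1499219281; y_6 = 19·6242415 + 3·39480499 = 237047382.
  From (x_6, y_6) = (1499219281, 237047382): x_7 = 19·1499219281 + 40·3·237047382 = 56930852179; y_7 = 19·237047382 + 3·1499219281 = 9001558101.
Step 3: Verify x_7² - 40·y_7² = 3241121929827149048041 - 3241121929827149048040 = 1 (should be 1). ✓

(x_1, y_1) = (19, 3); (x_7, y_7) = (56930852179, 9001558101).


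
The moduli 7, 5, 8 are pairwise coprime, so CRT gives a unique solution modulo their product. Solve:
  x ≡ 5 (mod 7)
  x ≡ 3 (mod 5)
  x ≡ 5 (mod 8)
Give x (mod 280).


Moduli 7, 5, 8 are pairwise coprime; by CRT there is a unique solution modulo M = 7 · 5 · 8 = 280.
Solve pairwise, accumulating the modulus:
  Start with x ≡ 5 (mod 7).
  Combine with x ≡ 3 (mod 5): since gcd(7, 5) = 1, we get a unique residue mod 35.
    Write x = 5 + 7·t and substitute into x ≡ 3 (mod 5): 7·t ≡ 3 − 5 = -2 (mod 5).
    Reduce coefficients mod 5: 2·t ≡ 3 (mod 5).
    The inverse of 2 mod 5 is 3 (since 2·3 = 6 = 1·5 + 1), so t ≡ 3·3 = 9 ≡ 4 (mod 5).
    Then x = 5 + 7·4 = 33, valid modulo lcm(7, 5) = 35: x ≡ 33 (mod 35).
  Combine with x ≡ 5 (mod 8): since gcd(35, 8) = 1, we get a unique residue mod 280.
    Write x = 33 + 35·t and substitute into x ≡ 5 (mod 8): 35·t ≡ 5 − 33 = -28 (mod 8).
    Reduce coefficients mod 8: 3·t ≡ 4 (mod 8).
    The inverse of 3 mod 8 is 3 (since 3·3 = 9 = 1·8 + 1), so t ≡ 3·4 = 12 ≡ 4 (mod 8).
    Then x = 33 + 35·4 = 173, valid modulo lcm(35, 8) = 280: x ≡ 173 (mod 280).
Verify: 173 mod 7 = 5 ✓, 173 mod 5 = 3 ✓, 173 mod 8 = 5 ✓.

x ≡ 173 (mod 280).


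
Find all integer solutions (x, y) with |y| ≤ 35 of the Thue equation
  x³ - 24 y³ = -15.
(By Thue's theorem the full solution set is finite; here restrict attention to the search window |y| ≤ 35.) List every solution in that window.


The equation is x³ - 24y³ = -15. For fixed y, x³ = 24·y³ − 15, so a solution requires the RHS to be a perfect cube.
Strategy: iterate y from -35 to 35, compute RHS = 24·y³ − 15, and check whether it is a (positive or negative) perfect cube.
Check small values of y:
  y = 0: RHS = -15 is not a perfect cube.
  y = 1: RHS = 9 is not a perfect cube.
  y = -1: RHS = -39 is not a perfect cube.
  y = 2: RHS = 177 is not a perfect cube.
  y = -2: RHS = -207 is not a perfect cube.
  y = 3: RHS = 633 is not a perfect cube.
  y = -3: RHS = -663 is not a perfect cube.
Continuing the search up to |y| = 35 finds no solutions either.
No (x, y) in the scanned range satisfies the equation.

No integer solutions with |y| ≤ 35.


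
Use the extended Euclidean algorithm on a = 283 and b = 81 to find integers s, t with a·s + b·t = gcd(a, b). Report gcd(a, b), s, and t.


Euclidean algorithm on (283, 81) — divide until remainder is 0:
  283 = 3 · 81 + 40
  81 = 2 · 40 + 1
  40 = 40 · 1 + 0
gcd(283, 81) = 1.
Track Bezout coefficients alongside the remainders: start with r₀ = 283 = a·1 + b·0 (s = 1, t = 0) and r₁ = 81 = a·0 + b·1 (s = 0, t = 1); each new remainder r_{k+1} = r_{k-1} − q_k·r_k inherits s_{k+1} = s_{k-1} − q_k·s_k, t_{k+1} = t_{k-1} − q_k·t_k, so r_k = a·s_k + b·t_k at every step:
  q = 3: r = 40, s = 1 − 3·0 = 1, t = 0 − 3·1 = -3  (check: 283·1 + 81·(-3) = 40)
  q = 2: r = 1, s = 0 − 2·1 = -2, t = 1 − 2·(-3) = 7  (check: 283·(-2) + 81·7 = 1)
The row with r = 1 (the gcd) gives the Bezout coefficients s = -2, t = 7.
Result: 283 · (-2) + 81 · (7) = 1.

gcd(283, 81) = 1; s = -2, t = 7 (check: 283·(-2) + 81·7 = 1).


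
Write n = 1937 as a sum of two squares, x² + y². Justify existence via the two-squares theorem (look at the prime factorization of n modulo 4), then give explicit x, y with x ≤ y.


Step 1: Factor n = 1937 = 13 · 149.
Step 2: Check the mod-4 condition on each prime factor: 13 ≡ 1 (mod 4), exponent 1; 149 ≡ 1 (mod 4), exponent 1.
All primes ≡ 3 (mod 4) appear to even exponent (or don't appear), so by the two-squares theorem n IS expressible as a sum of two squares.
Step 3: Build a representation. Here n = 13 · 149 is a product of primes ≡ 1 (mod 4). Each prime p ≡ 1 (mod 4) is itself a sum of two squares; find a² by testing p − a² for a perfect square:
  13: 13 − 1² = 12, 13 − 2² = 9 = 3² ⇒ 13 = 2² + 3².
  149: 149 − 1² = 148, 149 − 2² = 145, 149 − 3² = 140, 149 − 4² = 133, 149 − 5² = 124, 149 − 6² = 113, 149 − 7² = 100 = 10² ⇒ 149 = 7² + 10².
  Combine using the Brahmagupta–Fibonacci identity (a² + b²)(c² + d²) = (ac − bd)² + (ad + bc)² = (ac + bd)² + (ad − bc)²:
  13 · 149 = 1937: from (2² + 3²)(7² + 10²), take (2·7 − 3·10, 2·10 + 3·7) = (14 − 30, 20 + 21) = (-16, 41); dropping signs (only squares matter) gives (16, 41); check 16² + 41² = 256 + 1681 = 1937 ✓.
Step 4: Order so x ≤ y and verify: 16² + 41² = 256 + 1681 = 1937 = n. ✓

n = 1937 = 16² + 41² (one valid representation with x ≤ y).


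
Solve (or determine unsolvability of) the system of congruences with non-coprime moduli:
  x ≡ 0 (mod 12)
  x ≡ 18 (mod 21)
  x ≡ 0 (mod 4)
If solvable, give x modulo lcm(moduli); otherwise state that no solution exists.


Moduli 12, 21, 4 are not pairwise coprime, so CRT works modulo lcm(m_i) when all pairwise compatibility conditions hold.
Pairwise compatibility: gcd(m_i, m_j) must divide a_i - a_j for every pair.
Merge one congruence at a time:
  Start: x ≡ 0 (mod 12).
  Combine with x ≡ 18 (mod 21): gcd(12, 21) = 3; 18 - 0 = 18, which IS divisible by 3, so compatible.
    Write x = 0 + 12·t and substitute into x ≡ 18 (mod 21): 12·t ≡ 18 − 0 = 18 (mod 21).
    Divide the congruence (and modulus) by g = 3: 4·t ≡ 6 (mod 7).
    The inverse of 4 mod 7 is 2 (since 4·2 = 8 = 1·7 + 1), so t ≡ 2·6 = 12 ≡ 5 (mod 7).
    Then x = 0 + 12·5 = 60, valid modulo lcm(12, 21) = 84: x ≡ 60 (mod 84).
  Combine with x ≡ 0 (mod 4): gcd(84, 4) = 4; 0 - 60 = -60, which IS divisible by 4, so compatible.
    Write x = 60 + 84·t and substitute into x ≡ 0 (mod 4): 84·t ≡ 0 − 60 = -60 (mod 4).
    Divide the congruence (and modulus) by g = 4: 21·t ≡ -15 (mod 1).
    Modulo 1 every t works; take t = 0.
    Then x = 60 + 84·0 = 60, valid modulo lcm(84, 4) = 84: x ≡ 60 (mod 84).
Verify: 60 mod 12 = 0, 60 mod 21 = 18, 60 mod 4 = 0.

x ≡ 60 (mod 84).


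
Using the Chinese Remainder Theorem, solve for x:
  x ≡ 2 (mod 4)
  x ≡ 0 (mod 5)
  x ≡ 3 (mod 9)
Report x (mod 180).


Moduli 4, 5, 9 are pairwise coprime; by CRT there is a unique solution modulo M = 4 · 5 · 9 = 180.
Solve pairwise, accumulating the modulus:
  Start with x ≡ 2 (mod 4).
  Combine with x ≡ 0 (mod 5): since gcd(4, 5) = 1, we get a unique residue mod 20.
    Write x = 2 + 4·t and substitute into x ≡ 0 (mod 5): 4·t ≡ 0 − 2 = -2 (mod 5).
    Reduce coefficients mod 5: 4·t ≡ 3 (mod 5).
    The inverse of 4 mod 5 is 4 (since 4·4 = 16 = 3·5 + 1), so t ≡ 4·3 = 12 ≡ 2 (mod 5).
    Then x = 2 + 4·2 = 10, valid modulo lcm(4, 5) = 20: x ≡ 10 (mod 20).
  Combine with x ≡ 3 (mod 9): since gcd(20, 9) = 1, we get a unique residue mod 180.
    Write x = 10 + 20·t and substitute into x ≡ 3 (mod 9): 20·t ≡ 3 − 10 = -7 (mod 9).
    Reduce coefficients mod 9: 2·t ≡ 2 (mod 9).
    The inverse of 2 mod 9 is 5 (since 2·5 = 10 = 1·9 + 1), so t ≡ 5·2 = 10 ≡ 1 (mod 9).
    Then x = 10 + 20·1 = 30, valid modulo lcm(20, 9) = 180: x ≡ 30 (mod 180).
Verify: 30 mod 4 = 2 ✓, 30 mod 5 = 0 ✓, 30 mod 9 = 3 ✓.

x ≡ 30 (mod 180).


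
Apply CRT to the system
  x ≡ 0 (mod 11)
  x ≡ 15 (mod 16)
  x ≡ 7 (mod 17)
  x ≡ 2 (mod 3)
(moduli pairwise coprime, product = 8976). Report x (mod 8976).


Product of moduli M = 11 · 16 · 17 · 3 = 8976.
Merge one congruence at a time:
  Start: x ≡ 0 (mod 11).
  Combine with x ≡ 15 (mod 16); new modulus lcm = 176.
    Write x = 0 + 11·t and substitute into x ≡ 15 (mod 16): 11·t ≡ 15 − 0 = 15 (mod 16).
    The inverse of 11 mod 16 is 3 (since 11·3 = 33 = 2·16 + 1), so t ≡ 3·15 = 45 ≡ 13 (mod 16).
    Then x = 0 + 11·13 = 143, valid modulo lcm(11, 16) = 176: x ≡ 143 (mod 176).
  Combine with x ≡ 7 (mod 17); new modulus lcm = 2992.
    Write x = 143 + 176·t and substitute into x ≡ 7 (mod 17): 176·t ≡ 7 − 143 = -136 (mod 17).
    Reduce coefficients mod 17: 6·t ≡ 0 (mod 17).
    The inverse of 6 mod 17 is 3 (since 6·3 = 18 = 1·17 + 1), so t ≡ 3·0 = 0 ≡ 0 (mod 17).
    Then x = 143 + 176·0 = 143, valid modulo lcm(176, 17) = 2992: x ≡ 143 (mod 2992).
  Combine with x ≡ 2 (mod 3); new modulus lcm = 8976.
    Write x = 143 + 2992·t and substitute into x ≡ 2 (mod 3): 2992·t ≡ 2 − 143 = -141 (mod 3).
    Reduce coefficients mod 3: 1·t ≡ 0 (mod 3).
    So t ≡ 0 (mod 3).
    Then x = 143 + 2992·0 = 143, valid modulo lcm(2992, 3) = 8976: x ≡ 143 (mod 8976).
Verify against each original: 143 mod 11 = 0, 143 mod 16 = 15, 143 mod 17 = 7, 143 mod 3 = 2.

x ≡ 143 (mod 8976).


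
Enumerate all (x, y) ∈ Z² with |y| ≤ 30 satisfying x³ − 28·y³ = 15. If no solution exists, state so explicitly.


The equation is x³ - 28y³ = 15. For fixed y, x³ = 28·y³ + 15, so a solution requires the RHS to be a perfect cube.
Strategy: iterate y from -30 to 30, compute RHS = 28·y³ + 15, and check whether it is a (positive or negative) perfect cube.
Check small values of y:
  y = 0: RHS = 15 is not a perfect cube.
  y = 1: RHS = 43 is not a perfect cube.
  y = -1: RHS = -13 is not a perfect cube.
  y = 2: RHS = 239 is not a perfect cube.
  y = -2: RHS = -209 is not a perfect cube.
  y = 3: RHS = 771 is not a perfect cube.
  y = -3: RHS = -741 is not a perfect cube.
Continuing the search up to |y| = 30 finds no solutions either.
No (x, y) in the scanned range satisfies the equation.

No integer solutions with |y| ≤ 30.


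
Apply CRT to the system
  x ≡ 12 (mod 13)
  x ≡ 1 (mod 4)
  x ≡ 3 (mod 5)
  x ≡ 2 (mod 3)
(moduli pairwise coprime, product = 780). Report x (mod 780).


Product of moduli M = 13 · 4 · 5 · 3 = 780.
Merge one congruence at a time:
  Start: x ≡ 12 (mod 13).
  Combine with x ≡ 1 (mod 4); new modulus lcm = 52.
    Write x = 12 + 13·t and substitute into x ≡ 1 (mod 4): 13·t ≡ 1 − 12 = -11 (mod 4).
    Reduce coefficients mod 4: 1·t ≡ 1 (mod 4).
    So t ≡ 1 (mod 4).
    Then x = 12 + 13·1 = 25, valid modulo lcm(13, 4) = 52: x ≡ 25 (mod 52).
  Combine with x ≡ 3 (mod 5); new modulus lcm = 260.
    Write x = 25 + 52·t and substitute into x ≡ 3 (mod 5): 52·t ≡ 3 − 25 = -22 (mod 5).
    Reduce coefficients mod 5: 2·t ≡ 3 (mod 5).
    The inverse of 2 mod 5 is 3 (since 2·3 = 6 = 1·5 + 1), so t ≡ 3·3 = 9 ≡ 4 (mod 5).
    Then x = 25 + 52·4 = 233, valid modulo lcm(52, 5) = 260: x ≡ 233 (mod 260).
  Combine with x ≡ 2 (mod 3); new modulus lcm = 780.
    Write x = 233 + 260·t and substitute into x ≡ 2 (mod 3): 260·t ≡ 2 − 233 = -231 (mod 3).
    Reduce coefficients mod 3: 2·t ≡ 0 (mod 3).
    The inverse of 2 mod 3 is 2 (since 2·2 = 4 = 1·3 + 1), so t ≡ 2·0 = 0 ≡ 0 (mod 3).
    Then x = 233 + 260·0 = 233, valid modulo lcm(260, 3) = 780: x ≡ 233 (mod 780).
Verify against each original: 233 mod 13 = 12, 233 mod 4 = 1, 233 mod 5 = 3, 233 mod 3 = 2.

x ≡ 233 (mod 780).


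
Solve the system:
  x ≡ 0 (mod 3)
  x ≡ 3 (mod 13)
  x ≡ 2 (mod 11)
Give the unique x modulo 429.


Moduli 3, 13, 11 are pairwise coprime; by CRT there is a unique solution modulo M = 3 · 13 · 11 = 429.
Solve pairwise, accumulating the modulus:
  Start with x ≡ 0 (mod 3).
  Combine with x ≡ 3 (mod 13): since gcd(3, 13) = 1, we get a unique residue mod 39.
    Write x = 0 + 3·t and substitute into x ≡ 3 (mod 13): 3·t ≡ 3 − 0 = 3 (mod 13).
    The inverse of 3 mod 13 is 9 (since 3·9 = 27 = 2·13 + 1), so t ≡ 9·3 = 27 ≡ 1 (mod 13).
    Then x = 0 + 3·1 = 3, valid modulo lcm(3, 13) = 39: x ≡ 3 (mod 39).
  Combine with x ≡ 2 (mod 11): since gcd(39, 11) = 1, we get a unique residue mod 429.
    Write x = 3 + 39·t and substitute into x ≡ 2 (mod 11): 39·t ≡ 2 − 3 = -1 (mod 11).
    Reduce coefficients mod 11: 6·t ≡ 10 (mod 11).
    The inverse of 6 mod 11 is 2 (since 6·2 = 12 = 1·11 + 1), so t ≡ 2·10 = 20 ≡ 9 (mod 11).
    Then x = 3 + 39·9 = 354, valid modulo lcm(39, 11) = 429: x ≡ 354 (mod 429).
Verify: 354 mod 3 = 0 ✓, 354 mod 13 = 3 ✓, 354 mod 11 = 2 ✓.

x ≡ 354 (mod 429).


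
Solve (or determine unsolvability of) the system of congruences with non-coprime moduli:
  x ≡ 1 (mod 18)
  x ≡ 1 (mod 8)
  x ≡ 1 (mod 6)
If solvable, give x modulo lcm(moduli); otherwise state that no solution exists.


Moduli 18, 8, 6 are not pairwise coprime, so CRT works modulo lcm(m_i) when all pairwise compatibility conditions hold.
Pairwise compatibility: gcd(m_i, m_j) must divide a_i - a_j for every pair.
Merge one congruence at a time:
  Start: x ≡ 1 (mod 18).
  Combine with x ≡ 1 (mod 8): gcd(18, 8) = 2; 1 - 1 = 0, which IS divisible by 2, so compatible.
    Write x = 1 + 18·t and substitute into x ≡ 1 (mod 8): 18·t ≡ 1 − 1 = 0 (mod 8).
    Divide the congruence (and modulus) by g = 2: 9·t ≡ 0 (mod 4).
    Reduce coefficients mod 4: 1·t ≡ 0 (mod 4).
    So t ≡ 0 (mod 4).
    Then x = 1 + 18·0 = 1, valid modulo lcm(18, 8) = 72: x ≡ 1 (mod 72).
  Combine with x ≡ 1 (mod 6): gcd(72, 6) = 6; 1 - 1 = 0, which IS divisible by 6, so compatible.
    Write x = 1 + 72·t and substitute into x ≡ 1 (mod 6): 72·t ≡ 1 − 1 = 0 (mod 6).
    Divide the congruence (and modulus) by g = 6: 12·t ≡ 0 (mod 1).
    Modulo 1 every t works; take t = 0.
    Then x = 1 + 72·0 = 1, valid modulo lcm(72, 6) = 72: x ≡ 1 (mod 72).
Verify: 1 mod 18 = 1, 1 mod 8 = 1, 1 mod 6 = 1.

x ≡ 1 (mod 72).


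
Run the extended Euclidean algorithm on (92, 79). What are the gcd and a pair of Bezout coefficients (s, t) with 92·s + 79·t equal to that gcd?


Euclidean algorithm on (92, 79) — divide until remainder is 0:
  92 = 1 · 79 + 13
  79 = 6 · 13 + 1
  13 = 13 · 1 + 0
gcd(92, 79) = 1.
Track Bezout coefficients alongside the remainders: start with r₀ = 92 = a·1 + b·0 (s = 1, t = 0) and r₁ = 79 = a·0 + b·1 (s = 0, t = 1); each new remainder r_{k+1} = r_{k-1} − q_k·r_k inherits s_{k+1} = s_{k-1} − q_k·s_k, t_{k+1} = t_{k-1} − q_k·t_k, so r_k = a·s_k + b·t_k at every step:
  q = 1: r = 13, s = 1 − 1·0 = 1, t = 0 − 1·1 = -1  (check: 92·1 + 79·(-1) = 13)
  q = 6: r = 1, s = 0 − 6·1 = -6, t = 1 − 6·(-1) = 7  (check: 92·(-6) + 79·7 = 1)
The row with r = 1 (the gcd) gives the Bezout coefficients s = -6, t = 7.
Result: 92 · (-6) + 79 · (7) = 1.

gcd(92, 79) = 1; s = -6, t = 7 (check: 92·(-6) + 79·7 = 1).


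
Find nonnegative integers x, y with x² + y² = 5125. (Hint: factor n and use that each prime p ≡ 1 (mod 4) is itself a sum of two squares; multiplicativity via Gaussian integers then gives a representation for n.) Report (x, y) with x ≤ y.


Step 1: Factor n = 5125 = 5^3 · 41.
Step 2: Check the mod-4 condition on each prime factor: 5 ≡ 1 (mod 4), exponent 3; 41 ≡ 1 (mod 4), exponent 1.
All primes ≡ 3 (mod 4) appear to even exponent (or don't appear), so by the two-squares theorem n IS expressible as a sum of two squares.
Step 3: Build a representation. Group n = k² · m with k = 5 and m = 5 · 41 = 205 (a product of primes ≡ 1 (mod 4)); a representation of m scales to one of n via (k·x)² + (k·y)² = k²(x² + y²). Each prime p ≡ 1 (mod 4) is itself a sum of two squares; find a² by testing p − a² for a perfect square:
  5: 5 − 1² = 4 = 2² ⇒ 5 = 1² + 2².
  41: 41 − 1² = 40, 41 − 2² = 37, 41 − 3² = 32, 41 − 4² = 25 = 5² ⇒ 41 = 4² + 5².
  Combine using the Brahmagupta–Fibonacci identity (a² + b²)(c² + d²) = (ac − bd)² + (ad + bc)² = (ac + bd)² + (ad − bc)²:
  5 · 41 = 205: from (1² + 2²)(4² + 5²), take (1·4 − 2·5, 1·5 + 2·4) = (4 − 10, 5 + 8) = (-6, 13); dropping signs (only squares matter) gives (6, 13); check 6² + 13² = 36 + 169 = 205 ✓.
  Scale by k = 5: (5·6, 5·13) = (30, 65).
Step 4: Order so x ≤ y and verify: 30² + 65² = 900 + 4225 = 5125 = n. ✓

n = 5125 = 30² + 65² (one valid representation with x ≤ y).


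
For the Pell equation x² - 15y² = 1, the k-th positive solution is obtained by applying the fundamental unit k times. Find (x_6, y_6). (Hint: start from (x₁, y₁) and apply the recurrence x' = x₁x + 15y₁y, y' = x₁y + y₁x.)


Step 1: Find the fundamental solution (x₁, y₁) of x² - 15y² = 1.
  Expand √15 as a continued fraction. a₀ = ⌊√15⌋ = 3; iterate m_{k+1} = d_k·a_k − m_k, d_{k+1} = (15 − m_{k+1}²)/d_k, a_{k+1} = ⌊(a₀ + m_{k+1})/d_{k+1}⌋ (starting m₀ = 0, d₀ = 1), with convergents p_k = a_k·p_{k-1} + p_{k-2}, q_k = a_k·q_{k-1} + q_{k-2} (p₋₁ = 1, q₋₁ = 0):
  k = 0: a₀ = 3; p₀/q₀ = 3/1; p₀² − 15·q₀² = 9 − 15 = -6.
  k = 1: m = 3, d = 6, a = ⌊(3 + 3)/6⌋ = 1; p/q = (1·3 + 1)/(1·1 + 0) = 4/1; p² − 15·q² = 16 − 15 = 1.
  The first convergent with p² − 15·q² = 1 gives the fundamental solution (x₁, y₁) = (4, 1).
Step 2: Apply the recurrence (x_{n+1}, y_{n+1}) = (x₁x_n + 15y₁y_n, x₁y_n + y₁x_n) repeatedly.
  From (x_1, y_1) = (4, 1): x_2 = 4·4 + 15·1·1 = 31; y_2 = 4·1 + 1·4 = 8.
  From (x_2, y_2) = (31, 8): x_3 = 4·31 + 15·1·8 = 244; y_3 = 4·8 + 1·31 = 63.
  From (x_3, y_3) = (244, 63): x_4 = 4·244 + 15·1·63 = 1921; y_4 = 4·63 + 1·244 = 496.
  From (x_4, y_4) = (1921, 496): x_5 = 4·1921 + 15·1·496 = 15124; y_5 = 4·496 + 1·1921 = 3905.
  From (x_5, y_5) = (15124, 3905): x_6 = 4·15124 + 15·1·3905 = 119071; y_6 = 4·3905 + 1·15124 = 30744.
Step 3: Verify x_6² - 15·y_6² = 14177903041 - 14177903040 = 1 (should be 1). ✓

(x_1, y_1) = (4, 1); (x_6, y_6) = (119071, 30744).


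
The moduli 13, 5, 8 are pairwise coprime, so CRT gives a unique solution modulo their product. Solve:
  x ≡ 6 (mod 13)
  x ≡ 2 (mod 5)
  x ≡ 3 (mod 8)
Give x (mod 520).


Moduli 13, 5, 8 are pairwise coprime; by CRT there is a unique solution modulo M = 13 · 5 · 8 = 520.
Solve pairwise, accumulating the modulus:
  Start with x ≡ 6 (mod 13).
  Combine with x ≡ 2 (mod 5): since gcd(13, 5) = 1, we get a unique residue mod 65.
    Write x = 6 + 13·t and substitute into x ≡ 2 (mod 5): 13·t ≡ 2 − 6 = -4 (mod 5).
    Reduce coefficients mod 5: 3·t ≡ 1 (mod 5).
    The inverse of 3 mod 5 is 2 (since 3·2 = 6 = 1·5 + 1), so t ≡ 2·1 = 2 ≡ 2 (mod 5).
    Then x = 6 + 13·2 = 32, valid modulo lcm(13, 5) = 65: x ≡ 32 (mod 65).
  Combine with x ≡ 3 (mod 8): since gcd(65, 8) = 1, we get a unique residue mod 520.
    Write x = 32 + 65·t and substitute into x ≡ 3 (mod 8): 65·t ≡ 3 − 32 = -29 (mod 8).
    Reduce coefficients mod 8: 1·t ≡ 3 (mod 8).
    So t ≡ 3 (mod 8).
    Then x = 32 + 65·3 = 227, valid modulo lcm(65, 8) = 520: x ≡ 227 (mod 520).
Verify: 227 mod 13 = 6 ✓, 227 mod 5 = 2 ✓, 227 mod 8 = 3 ✓.

x ≡ 227 (mod 520).


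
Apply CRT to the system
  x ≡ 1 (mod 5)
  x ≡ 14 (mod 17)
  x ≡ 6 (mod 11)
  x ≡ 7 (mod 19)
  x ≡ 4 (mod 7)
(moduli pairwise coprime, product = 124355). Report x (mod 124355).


Product of moduli M = 5 · 17 · 11 · 19 · 7 = 124355.
Merge one congruence at a time:
  Start: x ≡ 1 (mod 5).
  Combine with x ≡ 14 (mod 17); new modulus lcm = 85.
    Write x = 1 + 5·t and substitute into x ≡ 14 (mod 17): 5·t ≡ 14 − 1 = 13 (mod 17).
    The inverse of 5 mod 17 is 7 (since 5·7 = 35 = 2·17 + 1), so t ≡ 7·13 = 91 ≡ 6 (mod 17).
    Then x = 1 + 5·6 = 31, valid modulo lcm(5, 17) = 85: x ≡ 31 (mod 85).
  Combine with x ≡ 6 (mod 11); new modulus lcm = 935.
    Write x = 31 + 85·t and substitute into x ≡ 6 (mod 11): 85·t ≡ 6 − 31 = -25 (mod 11).
    Reduce coefficients mod 11: 8·t ≡ 8 (mod 11).
    The inverse of 8 mod 11 is 7 (since 8·7 = 56 = 5·11 + 1), so t ≡ 7·8 = 56 ≡ 1 (mod 11).
    Then x = 31 + 85·1 = 116, valid modulo lcm(85, 11) = 935: x ≡ 116 (mod 935).
  Combine with x ≡ 7 (mod 19); new modulus lcm = 17765.
    Write x = 116 + 935·t and substitute into x ≡ 7 (mod 19): 935·t ≡ 7 − 116 = -109 (mod 19).
    Reduce coefficients mod 19: 4·t ≡ 5 (mod 19).
    The inverse of 4 mod 19 is 5 (since 4·5 = 20 = 1·19 + 1), so t ≡ 5·5 = 25 ≡ 6 (mod 19).
    Then x = 116 + 935·6 = 5726, valid modulo lcm(935, 19) = 17765: x ≡ 5726 (mod 17765).
  Combine with x ≡ 4 (mod 7); new modulus lcm = 124355.
    Write x = 5726 + 17765·t and substitute into x ≡ 4 (mod 7): 17765·t ≡ 4 − 5726 = -5722 (mod 7).
    Reduce coefficients mod 7: 6·t ≡ 4 (mod 7).
    The inverse of 6 mod 7 is 6 (since 6·6 = 36 = 5·7 + 1), so t ≡ 6·4 = 24 ≡ 3 (mod 7).
    Then x = 5726 + 17765·3 = 59021, valid modulo lcm(17765, 7) = 124355: x ≡ 59021 (mod 124355).
Verify against each original: 59021 mod 5 = 1, 59021 mod 17 = 14, 59021 mod 11 = 6, 59021 mod 19 = 7, 59021 mod 7 = 4.

x ≡ 59021 (mod 124355).


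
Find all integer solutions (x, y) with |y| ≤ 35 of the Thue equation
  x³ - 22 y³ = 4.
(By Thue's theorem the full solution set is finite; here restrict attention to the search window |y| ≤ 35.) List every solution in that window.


The equation is x³ - 22y³ = 4. For fixed y, x³ = 22·y³ + 4, so a solution requires the RHS to be a perfect cube.
Strategy: iterate y from -35 to 35, compute RHS = 22·y³ + 4, and check whether it is a (positive or negative) perfect cube.
Check small values of y:
  y = 0: RHS = 4 is not a perfect cube.
  y = 1: RHS = 26 is not a perfect cube.
  y = -1: RHS = -18 is not a perfect cube.
  y = 2: RHS = 180 is not a perfect cube.
  y = -2: RHS = -172 is not a perfect cube.
  y = 3: RHS = 598 is not a perfect cube.
  y = -3: RHS = -590 is not a perfect cube.
Continuing the search up to |y| = 35 finds no solutions either.
No (x, y) in the scanned range satisfies the equation.

No integer solutions with |y| ≤ 35.


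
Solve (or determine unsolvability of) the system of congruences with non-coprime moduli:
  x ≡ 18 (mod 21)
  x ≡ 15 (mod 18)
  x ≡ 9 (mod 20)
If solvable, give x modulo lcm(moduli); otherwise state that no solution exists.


Moduli 21, 18, 20 are not pairwise coprime, so CRT works modulo lcm(m_i) when all pairwise compatibility conditions hold.
Pairwise compatibility: gcd(m_i, m_j) must divide a_i - a_j for every pair.
Merge one congruence at a time:
  Start: x ≡ 18 (mod 21).
  Combine with x ≡ 15 (mod 18): gcd(21, 18) = 3; 15 - 18 = -3, which IS divisible by 3, so compatible.
    Write x = 18 + 21·t and substitute into x ≡ 15 (mod 18): 21·t ≡ 15 − 18 = -3 (mod 18).
    Divide the congruence (and modulus) by g = 3: 7·t ≡ -1 (mod 6).
    Reduce coefficients mod 6: 1·t ≡ 5 (mod 6).
    So t ≡ 5 (mod 6).
    Then x = 18 + 21·5 = 123, valid modulo lcm(21, 18) = 126: x ≡ 123 (mod 126).
  Combine with x ≡ 9 (mod 20): gcd(126, 20) = 2; 9 - 123 = -114, which IS divisible by 2, so compatible.
    Write x = 123 + 126·t and substitute into x ≡ 9 (mod 20): 126·t ≡ 9 − 123 = -114 (mod 20).
    Divide the congruence (and modulus) by g = 2: 63·t ≡ -57 (mod 10).
    Reduce coefficients mod 10: 3·t ≡ 3 (mod 10).
    The inverse of 3 mod 10 is 7 (since 3·7 = 21 = 2·10 + 1), so t ≡ 7·3 = 21 ≡ 1 (mod 10).
    Then x = 123 + 126·1 = 249, valid modulo lcm(126, 20) = 1260: x ≡ 249 (mod 1260).
Verify: 249 mod 21 = 18, 249 mod 18 = 15, 249 mod 20 = 9.

x ≡ 249 (mod 1260).


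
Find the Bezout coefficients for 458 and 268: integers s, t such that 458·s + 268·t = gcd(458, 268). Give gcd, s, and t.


Euclidean algorithm on (458, 268) — divide until remainder is 0:
  458 = 1 · 268 + 190
  268 = 1 · 190 + 78
  190 = 2 · 78 + 34
  78 = 2 · 34 + 10
  34 = 3 · 10 + 4
  10 = 2 · 4 + 2
  4 = 2 · 2 + 0
gcd(458, 268) = 2.
Track Bezout coefficients alongside the remainders: start with r₀ = 458 = a·1 + b·0 (s = 1, t = 0) and r₁ = 268 = a·0 + b·1 (s = 0, t = 1); each new remainder r_{k+1} = r_{k-1} − q_k·r_k inherits s_{k+1} = s_{k-1} − q_k·s_k, t_{k+1} = t_{k-1} − q_k·t_k, so r_k = a·s_k + b·t_k at every step:
  q = 1: r = 190, s = 1 − 1·0 = 1, t = 0 − 1·1 = -1  (check: 458·1 + 268·(-1) = 190)
  q = 1: r = 78, s = 0 − 1·1 = -1, t = 1 − 1·(-1) = 2  (check: 458·(-1) + 268·2 = 78)
  q = 2: r = 34, s = 1 − 2·(-1) = 3, t = -1 − 2·2 = -5  (check: 458·3 + 268·(-5) = 34)
  q = 2: r = 10, s = -1 − 2·3 = -7, t = 2 − 2·(-5) = 12  (check: 458·(-7) + 268·12 = 10)
  q = 3: r = 4, s = 3 − 3·(-7) = 24, t = -5 − 3·12 = -41  (check: 458·24 + 268·(-41) = 4)
  q = 2: r = 2, s = -7 − 2·24 = -55, t = 12 − 2·(-41) = 94  (check: 458·(-55) + 268·94 = 2)
The row with r = 2 (the gcd) gives the Bezout coefficients s = -55, t = 94.
Result: 458 · (-55) + 268 · (94) = 2.

gcd(458, 268) = 2; s = -55, t = 94 (check: 458·(-55) + 268·94 = 2).
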